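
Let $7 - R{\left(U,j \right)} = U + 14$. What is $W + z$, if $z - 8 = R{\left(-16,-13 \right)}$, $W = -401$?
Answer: $-384$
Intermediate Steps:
$R{\left(U,j \right)} = -7 - U$ ($R{\left(U,j \right)} = 7 - \left(U + 14\right) = 7 - \left(14 + U\right) = -7 - U$)
$z = 17$ ($z = 8 - -9 = 8 + \left(-7 + 16\right) = 8 + 9 = 17$)
$W + z = -401 + 17 = -384$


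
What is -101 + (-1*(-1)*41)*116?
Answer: 4655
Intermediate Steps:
-101 + (-1*(-1)*41)*116 = -101 + (1*41)*116 = -101 + 41*116 = -101 + 4756 = 4655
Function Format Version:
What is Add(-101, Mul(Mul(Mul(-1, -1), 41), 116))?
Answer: 4655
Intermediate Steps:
Add(-101, Mul(Mul(Mul(-1, -1), 41), 116)) = Add(-101, Mul(Mul(1, 41), 116)) = Add(-101, Mul(41, 116)) = Add(-101, 4756) = 4655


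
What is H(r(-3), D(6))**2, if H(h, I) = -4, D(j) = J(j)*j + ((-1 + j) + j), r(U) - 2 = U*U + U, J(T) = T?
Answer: 16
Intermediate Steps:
r(U) = 2 + U + U**2 (r(U) = 2 + (U*U + U) = 2 + (U**2 + U) = 2 + (U + U**2) = 2 + U + U**2)
D(j) = -1 + j**2 + 2*j (D(j) = j*j + ((-1 + j) + j) = j**2 + (-1 + 2*j) = -1 + j**2 + 2*j)
H(r(-3), D(6))**2 = (-4)**2 = 16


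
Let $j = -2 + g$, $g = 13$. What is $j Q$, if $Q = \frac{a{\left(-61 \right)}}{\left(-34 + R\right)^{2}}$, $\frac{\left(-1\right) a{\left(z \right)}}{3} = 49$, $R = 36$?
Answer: $- \frac{1617}{4} \approx -404.25$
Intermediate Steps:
$a{\left(z \right)} = -147$ ($a{\left(z \right)} = \left(-3\right) 49 = -147$)
$Q = - \frac{147}{4}$ ($Q = - \frac{147}{\left(-34 + 36\right)^{2}} = - \frac{147}{2^{2}} = - \frac{147}{4} \approx -36.75$)
$j = 11$ ($j = -2 + 13 = 11$)
$j Q = 11 \left(- \frac{147}{4}\right) = - \frac{1617}{4}$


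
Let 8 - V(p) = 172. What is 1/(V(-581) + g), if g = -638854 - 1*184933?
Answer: -1/823951 ≈ -1.2137e-6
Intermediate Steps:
V(p) = -164 (V(p) = 8 - 1*172 = 8 - 172 = -164)
g = -823787 (g = -638854 - 184933 = -823787)
1/(V(-581) + g) = 1/(-164 - 823787) = 1/(-823951) = -1/823951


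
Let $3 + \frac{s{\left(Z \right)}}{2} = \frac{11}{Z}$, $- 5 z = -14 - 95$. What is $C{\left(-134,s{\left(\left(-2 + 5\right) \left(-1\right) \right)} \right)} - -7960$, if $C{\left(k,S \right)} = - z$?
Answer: $\frac{39691}{5} \approx 7938.2$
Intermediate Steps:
$z = \frac{109}{5}$ ($z = - \frac{-14 - 95}{5} = \left(- \frac{1}{5}\right) \left(-109\right) = \frac{109}{5} \approx 21.8$)
$s{\left(Z \right)} = -6 + \frac{22}{Z}$ ($s{\left(Z \right)} = -6 + 2 \frac{11}{Z} = -6 + \frac{22}{Z}$)
$C{\left(k,S \right)} = - \frac{109}{5}$ ($C{\left(k,S \right)} = \left(-1\right) \frac{109}{5} = - \frac{109}{5}$)
$C{\left(-134,s{\left(\left(-2 + 5\right) \left(-1\right) \right)} \right)} - -7960 = - \frac{109}{5} - -7960 = - \frac{109}{5} + 7960 = \frac{39691}{5}$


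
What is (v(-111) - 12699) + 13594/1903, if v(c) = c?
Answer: -24363836/1903 ≈ -12803.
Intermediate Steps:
(v(-111) - 12699) + 13594/1903 = (-111 - 12699) + 13594/1903 = -12810 + 13594*(1/1903) = -12810 + 13594/1903 = -24363836/1903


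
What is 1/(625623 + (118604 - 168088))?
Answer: 1/576139 ≈ 1.7357e-6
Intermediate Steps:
1/(625623 + (118604 - 168088)) = 1/(625623 - 49484) = 1/576139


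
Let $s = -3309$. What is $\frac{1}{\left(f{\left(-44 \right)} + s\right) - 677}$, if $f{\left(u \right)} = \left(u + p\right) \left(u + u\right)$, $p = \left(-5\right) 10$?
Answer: $\frac{1}{4286} \approx 0.00023332$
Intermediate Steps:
$p = -50$
$f{\left(u \right)} = 2 u \left(-50 + u\right)$ ($f{\left(u \right)} = \left(u - 50\right) \left(u + u\right) = \left(-50 + u\right) 2 u = 2 u \left(-50 + u\right)$)
$\frac{1}{\left(f{\left(-44 \right)} + s\right) - 677} = \frac{1}{\left(2 \left(-44\right) \left(-50 - 44\right) - 3309\right) - 677} = \frac{1}{\left(2 \left(-44\right) \left(-94\right) - 3309\right) - 677} = \frac{1}{\left(8272 - 3309\right) - 677} = \frac{1}{4963 - 677} = \frac{1}{4286}$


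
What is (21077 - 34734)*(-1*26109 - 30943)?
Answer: 779159164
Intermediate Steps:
(21077 - 34734)*(-1*26109 - 30943) = -13657*(-26109 - 30943) = -13657*(-57052) = 779159164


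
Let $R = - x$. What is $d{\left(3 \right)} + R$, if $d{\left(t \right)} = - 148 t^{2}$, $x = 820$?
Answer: $-2152$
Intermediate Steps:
$R = -820$ ($R = \left(-1\right) 820 = -820$)
$d{\left(3 \right)} + R = - 148 \cdot 3^{2} - 820 = \left(-148\right) 9 - 820 = -1332 - 820 = -2152$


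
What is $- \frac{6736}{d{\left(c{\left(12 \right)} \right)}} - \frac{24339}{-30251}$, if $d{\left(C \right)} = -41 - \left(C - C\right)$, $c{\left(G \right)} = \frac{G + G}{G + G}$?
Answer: $\frac{204768635}{1240291} \approx 165.1$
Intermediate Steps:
$c{\left(G \right)} = 1$ ($c{\left(G \right)} = \frac{2 G}{2 G} = 2 G \frac{1}{2 G} = 1$)
$d{\left(C \right)} = -41$ ($d{\left(C \right)} = -41 - 0 = -41 + 0 = -41$)
$- \frac{6736}{d{\left(c{\left(12 \right)} \right)}} - \frac{24339}{-30251} = - \frac{6736}{-41} - \frac{24339}{-30251} = \left(-6736\right) \left(- \frac{1}{41}\right) - - \frac{24339}{30251} = \frac{6736}{41} + \frac{24339}{30251} = \frac{204768635}{1240291}$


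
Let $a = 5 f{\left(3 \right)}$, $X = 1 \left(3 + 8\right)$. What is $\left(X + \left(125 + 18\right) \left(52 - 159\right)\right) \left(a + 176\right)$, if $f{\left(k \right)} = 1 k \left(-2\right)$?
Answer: $-2232340$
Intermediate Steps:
$X = 11$ ($X = 1 \cdot 11 = 11$)
$f{\left(k \right)} = - 2 k$ ($f{\left(k \right)} = k \left(-2\right) = - 2 k$)
$a = -30$ ($a = 5 \left(\left(-2\right) 3\right) = 5 \left(-6\right) = -30$)
$\left(X + \left(125 + 18\right) \left(52 - 159\right)\right) \left(a + 176\right) = \left(11 + \left(125 + 18\right) \left(52 - 159\right)\right) \left(-30 + 176\right) = \left(11 + 143 \left(-107\right)\right) 146 = \left(11 - 15301\right) 146 = \left(-15290\right) 146 = -2232340$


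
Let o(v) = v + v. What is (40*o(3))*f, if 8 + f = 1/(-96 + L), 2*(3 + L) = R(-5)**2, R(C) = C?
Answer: -332640/173 ≈ -1922.8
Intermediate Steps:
o(v) = 2*v
L = 19/2 (L = -3 + (1/2)*(-5)**2 = -3 + (1/2)*25 = -3 + 25/2 = 19/2 ≈ 9.5000)
f = -1386/173 (f = -8 + 1/(-96 + 19/2) = -8 + 1/(-173/2) = -8 - 2/173 = -1386/173 ≈ -8.0116)
(40*o(3))*f = (40*(2*3))*(-1386/173) = (40*6)*(-1386/173) = 240*(-1386/173) = -332640/173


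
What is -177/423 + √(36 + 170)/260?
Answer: -59/141 + √206/260 ≈ -0.36324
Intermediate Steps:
-177/423 + √(36 + 170)/260 = -177*1/423 + √206*(1/260) = -59/141 + √206/260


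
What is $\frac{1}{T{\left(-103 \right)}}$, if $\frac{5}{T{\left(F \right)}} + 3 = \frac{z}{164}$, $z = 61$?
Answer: $- \frac{431}{820} \approx -0.52561$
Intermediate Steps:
$T{\left(F \right)} = - \frac{820}{431}$ ($T{\left(F \right)} = \frac{5}{-3 + \frac{61}{164}} = \frac{5}{- \frac{431}{164}} = 5 \left(- \frac{164}{431}\right) = - \frac{820}{431}$)
$\frac{1}{T{\left(-103 \right)}} = \frac{1}{- \frac{820}{431}} = - \frac{431}{820}$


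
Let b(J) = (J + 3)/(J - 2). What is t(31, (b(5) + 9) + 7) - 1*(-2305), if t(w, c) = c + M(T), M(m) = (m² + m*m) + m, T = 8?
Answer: 7379/3 ≈ 2459.7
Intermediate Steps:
b(J) = (3 + J)/(-2 + J)
M(m) = m + 2*m² (M(m) = (m² + m²) + m = 2*m² + m = m + 2*m²)
t(w, c) = 136 + c (t(w, c) = c + 8*(1 + 2*8) = c + 8*(1 + 16) = c + 8*17 = c + 136 = 136 + c)
t(31, (b(5) + 9) + 7) - 1*(-2305) = (136 + (((3 + 5)/(-2 + 5) + 9) + 7)) - 1*(-2305) = (136 + ((8/3 + 9) + 7)) + 2305 = (136 + (35/3 + 7)) + 2305 = (136 + 56/3) + 2305 = 464/3 + 2305 = 7379/3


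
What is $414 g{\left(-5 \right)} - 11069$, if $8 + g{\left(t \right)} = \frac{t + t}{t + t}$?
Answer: $-13967$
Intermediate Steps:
$g{\left(t \right)} = -7$ ($g{\left(t \right)} = -8 + \frac{t + t}{t + t} = -8 + \frac{2 t}{2 t} = -8 + 2 t \frac{1}{2 t} = -8 + 1 = -7$)
$414 g{\left(-5 \right)} - 11069 = 414 \left(-7\right) - 11069 = -2898 - 11069 = -13967$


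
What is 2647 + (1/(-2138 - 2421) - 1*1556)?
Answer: 4973868/4559 ≈ 1091.0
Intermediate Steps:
2647 + (1/(-2138 - 2421) - 1*1556) = 2647 + (1/(-4559) - 1556) = 2647 + (-1/4559 - 1556) = 2647 - 7093805/4559 = 4973868/4559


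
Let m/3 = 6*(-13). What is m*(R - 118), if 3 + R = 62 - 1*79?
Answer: 32292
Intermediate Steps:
R = -20 (R = -3 + (62 - 1*79) = -3 + (62 - 79) = -3 - 17 = -20)
m = -234 (m = 3*(6*(-13)) = 3*(-78) = -234)
m*(R - 118) = -234*(-20 - 118) = -234*(-138) = 32292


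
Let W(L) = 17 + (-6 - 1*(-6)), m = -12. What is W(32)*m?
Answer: -204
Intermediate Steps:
W(L) = 17 (W(L) = 17 + (-6 + 6) = 17 + 0 = 17)
W(32)*m = 17*(-12) = -204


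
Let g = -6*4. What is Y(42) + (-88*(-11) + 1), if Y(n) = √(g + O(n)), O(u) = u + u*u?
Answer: 969 + 9*√22 ≈ 1011.2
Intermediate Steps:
O(u) = u + u²
g = -24
Y(n) = √(-24 + n*(1 + n))
Y(42) + (-88*(-11) + 1) = √(-24 + 42*(1 + 42)) + (-88*(-11) + 1) = √(-24 + 42*43) + (-22*(-44) + 1) = √(-24 + 1806) + (968 + 1) = √1782 + 969 = 9*√22 + 969 = 969 + 9*√22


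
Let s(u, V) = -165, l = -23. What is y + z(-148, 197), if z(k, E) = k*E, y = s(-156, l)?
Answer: -29321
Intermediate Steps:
y = -165
z(k, E) = E*k
y + z(-148, 197) = -165 + 197*(-148) = -165 - 29156 = -29321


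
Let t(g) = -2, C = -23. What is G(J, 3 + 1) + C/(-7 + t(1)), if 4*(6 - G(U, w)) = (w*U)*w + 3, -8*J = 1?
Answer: 299/36 ≈ 8.3056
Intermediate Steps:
J = -⅛ (J = -⅛*1 = -⅛ ≈ -0.12500)
G(U, w) = 21/4 - U*w²/4 (G(U, w) = 6 - ((w*U)*w + 3)/4 = 6 - ((U*w)*w + 3)/4 = 6 - (U*w² + 3)/4 = 6 - (3 + U*w²)/4 = 6 + (-¾ - U*w²/4) = 21/4 - U*w²/4)
G(J, 3 + 1) + C/(-7 + t(1)) = (21/4 - ¼*(-⅛)*(3 + 1)²) - 23/(-7 - 2) = (21/4 - ¼*(-⅛)*4²) - 23/(-9) = (21/4 - ¼*(-⅛)*16) - 23*(-⅑) = (21/4 + ½) + 23/9 = 23/4 + 23/9 = 299/36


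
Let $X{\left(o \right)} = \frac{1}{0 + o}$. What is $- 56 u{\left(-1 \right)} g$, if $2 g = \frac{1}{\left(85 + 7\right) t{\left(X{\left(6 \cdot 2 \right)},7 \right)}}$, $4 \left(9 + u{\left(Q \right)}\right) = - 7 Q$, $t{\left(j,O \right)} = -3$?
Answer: $- \frac{203}{276} \approx -0.73551$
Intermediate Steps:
$X{\left(o \right)} = \frac{1}{o}$
$u{\left(Q \right)} = -9 - \frac{7 Q}{4}$ ($u{\left(Q \right)} = -9 + \frac{\left(-7\right) Q}{4} = -9 - \frac{7 Q}{4}$)
$g = - \frac{1}{552}$ ($g = \frac{\frac{1}{85 + 7} \frac{1}{-3}}{2} = \frac{\frac{1}{92} \left(- \frac{1}{3}\right)}{2} = \frac{1}{2} \left(- \frac{1}{276}\right) = - \frac{1}{552} \approx -0.0018116$)
$- 56 u{\left(-1 \right)} g = - 56 \left(-9 - - \frac{7}{4}\right) \left(- \frac{1}{552}\right) = - 56 \left(-9 + \frac{7}{4}\right) \left(- \frac{1}{552}\right) = \left(-56\right) \left(- \frac{29}{4}\right) \left(- \frac{1}{552}\right) = 406 \left(- \frac{1}{552}\right) = - \frac{203}{276}$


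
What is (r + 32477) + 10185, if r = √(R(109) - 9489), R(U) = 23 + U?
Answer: 42662 + I*√9357 ≈ 42662.0 + 96.732*I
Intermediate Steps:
r = I*√9357 (r = √((23 + 109) - 9489) = √(132 - 9489) = √(-9357) = I*√9357 ≈ 96.732*I)
(r + 32477) + 10185 = (I*√9357 + 32477) + 10185 = (32477 + I*√9357) + 10185 = 42662 + I*√9357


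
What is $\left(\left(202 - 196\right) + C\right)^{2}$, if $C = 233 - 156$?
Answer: $6889$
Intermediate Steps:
$C = 77$ ($C = 233 - 156 = 77$)
$\left(\left(202 - 196\right) + C\right)^{2} = \left(\left(202 - 196\right) + 77\right)^{2} = \left(6 + 77\right)^{2} = 83^{2} = 6889$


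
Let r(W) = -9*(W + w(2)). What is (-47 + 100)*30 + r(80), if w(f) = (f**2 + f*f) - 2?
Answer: 816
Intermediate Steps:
w(f) = -2 + 2*f**2 (w(f) = (f**2 + f**2) - 2 = 2*f**2 - 2 = -2 + 2*f**2)
r(W) = -54 - 9*W (r(W) = -9*(W + (-2 + 2*2**2)) = -9*(W + (-2 + 2*4)) = -9*(W + (-2 + 8)) = -9*(W + 6) = -9*(6 + W) = -54 - 9*W)
(-47 + 100)*30 + r(80) = (-47 + 100)*30 + (-54 - 9*80) = 53*30 + (-54 - 720) = 1590 - 774 = 816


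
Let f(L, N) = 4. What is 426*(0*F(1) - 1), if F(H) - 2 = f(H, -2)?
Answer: -426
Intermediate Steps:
F(H) = 6 (F(H) = 2 + 4 = 6)
426*(0*F(1) - 1) = 426*(0*6 - 1) = 426*(0 - 1) = 426*(-1) = -426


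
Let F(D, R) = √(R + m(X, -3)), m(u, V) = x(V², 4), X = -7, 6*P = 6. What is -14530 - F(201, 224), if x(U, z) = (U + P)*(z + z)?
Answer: -14530 - 4*√19 ≈ -14547.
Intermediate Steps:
P = 1 (P = (⅙)*6 = 1)
x(U, z) = 2*z*(1 + U) (x(U, z) = (U + 1)*(z + z) = (1 + U)*(2*z) = 2*z*(1 + U))
m(u, V) = 8 + 8*V² (m(u, V) = 2*4*(1 + V²) = 8 + 8*V²)
F(D, R) = √(80 + R) (F(D, R) = √(R + (8 + 8*(-3)²)) = √(R + (8 + 8*9)) = √(R + (8 + 72)) = √(R + 80) = √(80 + R))
-14530 - F(201, 224) = -14530 - √(80 + 224) = -14530 - √304 = -14530 - 4*√19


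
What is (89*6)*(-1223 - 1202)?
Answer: -1294950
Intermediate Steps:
(89*6)*(-1223 - 1202) = 534*(-2425) = -1294950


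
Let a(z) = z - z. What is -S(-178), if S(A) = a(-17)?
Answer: 0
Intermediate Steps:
a(z) = 0
S(A) = 0
-S(-178) = -1*0 = 0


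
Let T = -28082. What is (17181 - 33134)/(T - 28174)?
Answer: 15953/56256 ≈ 0.28358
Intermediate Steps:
(17181 - 33134)/(T - 28174) = (17181 - 33134)/(-28082 - 28174) = -15953/(-56256) = -15953*(-1/56256) = 15953/56256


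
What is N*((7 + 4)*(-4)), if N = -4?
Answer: 176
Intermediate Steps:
N*((7 + 4)*(-4)) = -4*(7 + 4)*(-4) = -44*(-4) = -4*(-44) = 176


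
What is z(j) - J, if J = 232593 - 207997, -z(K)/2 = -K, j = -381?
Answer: -25358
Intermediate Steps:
z(K) = 2*K (z(K) = -(-2)*K = 2*K)
J = 24596
z(j) - J = 2*(-381) - 1*24596 = -762 - 24596 = -25358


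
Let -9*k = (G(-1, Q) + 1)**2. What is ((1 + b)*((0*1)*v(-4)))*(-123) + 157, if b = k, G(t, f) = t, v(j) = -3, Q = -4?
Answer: 157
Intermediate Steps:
k = 0 (k = -(-1 + 1)**2/9 = -1/9*0**2 = -1/9*0 = 0)
b = 0
((1 + b)*((0*1)*v(-4)))*(-123) + 157 = ((1 + 0)*((0*1)*(-3)))*(-123) + 157 = (1*(0*(-3)))*(-123) + 157 = (1*0)*(-123) + 157 = 0*(-123) + 157 = 0 + 157 = 157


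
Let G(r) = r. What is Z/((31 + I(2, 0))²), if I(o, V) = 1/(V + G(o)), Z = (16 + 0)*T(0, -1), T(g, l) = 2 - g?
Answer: 128/3969 ≈ 0.032250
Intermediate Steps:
Z = 32 (Z = (16 + 0)*(2 - 1*0) = 16*(2 + 0) = 16*2 = 32)
I(o, V) = 1/(V + o)
Z/((31 + I(2, 0))²) = 32/((31 + 1/(0 + 2))²) = 32/((31 + 1/2)²) = 32/((31 + ½)²) = 32/((63/2)²) = 32/(3969/4) = 32*(4/3969) = 128/3969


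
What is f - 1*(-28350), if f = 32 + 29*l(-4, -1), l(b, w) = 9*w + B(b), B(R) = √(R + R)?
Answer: 28121 + 58*I*√2 ≈ 28121.0 + 82.024*I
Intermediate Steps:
B(R) = √2*√R (B(R) = √(2*R) = √2*√R)
l(b, w) = 9*w + √2*√b
f = -229 + 58*I*√2 (f = 32 + 29*(9*(-1) + √2*√(-4)) = 32 + 29*(-9 + √2*(2*I)) = 32 + 29*(-9 + 2*I*√2) = 32 + (-261 + 58*I*√2) = -229 + 58*I*√2 ≈ -229.0 + 82.024*I)
f - 1*(-28350) = (-229 + 58*I*√2) - 1*(-28350) = (-229 + 58*I*√2) + 28350 = 28121 + 58*I*√2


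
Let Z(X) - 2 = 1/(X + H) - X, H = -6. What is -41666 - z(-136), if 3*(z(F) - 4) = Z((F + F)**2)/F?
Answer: -1263199650475/30183024 ≈ -41851.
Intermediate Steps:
Z(X) = 2 + 1/(-6 + X) - X (Z(X) = 2 + (1/(X - 6) - X) = 2 + (1/(-6 + X) - X) = 2 + 1/(-6 + X) - X)
z(F) = 4 + (-11 - 16*F**4 + 32*F**2)/(3*F*(-6 + 4*F**2)) (z(F) = 4 + (((-11 - ((F + F)**2)**2 + 8*(F + F)**2)/(-6 + (F + F)**2))/F)/3 = 4 + (((-11 - ((2*F)**2)**2 + 8*(2*F)**2)/(-6 + (2*F)**2))/F)/3 = 4 + (((-11 - (4*F**2)**2 + 8*(4*F**2))/(-6 + 4*F**2))/F)/3 = 4 + (((-11 - 16*F**4 + 32*F**2)/(-6 + 4*F**2))/F)/3 = 4 + ((-11 - 16*F**4 + 32*F**2)/(F*(-6 + 4*F**2)))/3 = 4 + (-11 - 16*F**4 + 32*F**2)/(3*F*(-6 + 4*F**2)))
-41666 - z(-136) = -41666 - (-11 - 72*(-136) - 16*(-136)**4 + 32*(-136)**2 + 48*(-136)**3)/(-18*(-136) + 12*(-136)**3) = -41666 - (-11 + 9792 - 16*342102016 + 32*18496 + 48*(-2515456))/(2448 + 12*(-2515456)) = -41666 - (-11 + 9792 - 5473632256 + 591872 - 120741888)/(2448 - 30185472) = -41666 - (-5593772491)/(-30183024) = -41666 - (-1)*(-5593772491)/30183024 = -41666 - 1*5593772491/30183024 = -41666 - 5593772491/30183024 = -1263199650475/30183024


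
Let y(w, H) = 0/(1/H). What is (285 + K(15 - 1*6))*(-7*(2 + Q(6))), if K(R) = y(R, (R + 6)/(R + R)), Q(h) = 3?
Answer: -9975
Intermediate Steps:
y(w, H) = 0 (y(w, H) = 0*H = 0)
K(R) = 0
(285 + K(15 - 1*6))*(-7*(2 + Q(6))) = (285 + 0)*(-7*(2 + 3)) = 285*(-7*5) = 285*(-35) = -9975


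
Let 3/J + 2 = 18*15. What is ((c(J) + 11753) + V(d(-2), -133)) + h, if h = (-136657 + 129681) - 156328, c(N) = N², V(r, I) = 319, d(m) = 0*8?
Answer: -10862087159/71824 ≈ -1.5123e+5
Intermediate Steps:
d(m) = 0
J = 3/268 (J = 3/(-2 + 18*15) = 3/(-2 + 270) = 3/268 ≈ 0.011194)
h = -163304 (h = -6976 - 156328 = -163304)
((c(J) + 11753) + V(d(-2), -133)) + h = (((3/268)² + 11753) + 319) - 163304 = ((9/71824 + 11753) + 319) - 163304 = (844147481/71824 + 319) - 163304 = 867059337/71824 - 163304 = -10862087159/71824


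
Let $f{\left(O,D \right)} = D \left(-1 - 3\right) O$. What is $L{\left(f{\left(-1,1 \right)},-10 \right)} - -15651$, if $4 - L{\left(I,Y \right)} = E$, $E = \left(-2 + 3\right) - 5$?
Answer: $15659$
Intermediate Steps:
$f{\left(O,D \right)} = - 4 D O$ ($f{\left(O,D \right)} = D \left(-1 - 3\right) O = D \left(-4\right) O = - 4 D O$)
$E = -4$ ($E = 1 - 5 = -4$)
$L{\left(I,Y \right)} = 8$ ($L{\left(I,Y \right)} = 4 - -4 = 4 + 4 = 8$)
$L{\left(f{\left(-1,1 \right)},-10 \right)} - -15651 = 8 - -15651 = 8 + 15651 = 15659$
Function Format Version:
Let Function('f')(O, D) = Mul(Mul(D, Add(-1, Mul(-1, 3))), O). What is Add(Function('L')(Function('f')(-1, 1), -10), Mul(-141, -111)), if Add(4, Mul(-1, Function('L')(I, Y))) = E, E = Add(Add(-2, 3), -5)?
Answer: 15659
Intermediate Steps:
Function('f')(O, D) = Mul(-4, D, O) (Function('f')(O, D) = Mul(Mul(D, Add(-1, -3)), O) = Mul(Mul(D, -4), O) = Mul(Mul(-4, D), O) = Mul(-4, D, O))
E = -4 (E = Add(1, -5) = -4)
Function('L')(I, Y) = 8 (Function('L')(I, Y) = Add(4, Mul(-1, -4)) = Add(4, 4) = 8)
Add(Function('L')(Function('f')(-1, 1), -10), Mul(-141, -111)) = Add(8, Mul(-141, -111)) = Add(8, 15651) = 15659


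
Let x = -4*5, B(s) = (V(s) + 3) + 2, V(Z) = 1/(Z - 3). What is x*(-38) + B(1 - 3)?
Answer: 3824/5 ≈ 764.80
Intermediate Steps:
V(Z) = 1/(-3 + Z)
B(s) = 5 + 1/(-3 + s) (B(s) = (1/(-3 + s) + 3) + 2 = (3 + 1/(-3 + s)) + 2 = 5 + 1/(-3 + s))
x = -20
x*(-38) + B(1 - 3) = -20*(-38) + (-14 + 5*(1 - 3))/(-3 + (1 - 3)) = 760 + (-14 + 5*(-2))/(-3 - 2) = 760 + (-14 - 10)/(-5) = 760 - ⅕*(-24) = 760 + 24/5 = 3824/5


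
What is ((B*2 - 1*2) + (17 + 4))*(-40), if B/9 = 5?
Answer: -4360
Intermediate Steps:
B = 45 (B = 9*5 = 45)
((B*2 - 1*2) + (17 + 4))*(-40) = ((45*2 - 1*2) + (17 + 4))*(-40) = ((90 - 2) + 21)*(-40) = (88 + 21)*(-40) = 109*(-40) = -4360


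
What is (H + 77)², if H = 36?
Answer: 12769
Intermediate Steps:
(H + 77)² = (36 + 77)² = 113² = 12769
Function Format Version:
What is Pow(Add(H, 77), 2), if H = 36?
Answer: 12769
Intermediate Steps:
Pow(Add(H, 77), 2) = Pow(Add(36, 77), 2) = Pow(113, 2) = 12769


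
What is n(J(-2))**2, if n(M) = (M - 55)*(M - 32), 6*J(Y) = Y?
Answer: 259274404/81 ≈ 3.2009e+6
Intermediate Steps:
J(Y) = Y/6
n(M) = (-55 + M)*(-32 + M)
n(J(-2))**2 = (1760 + ((1/6)*(-2))**2 - 29*(-2)/2)**2 = (1760 + (-1/3)**2 - 87*(-1/3))**2 = (1760 + 1/9 + 29)**2 = (16102/9)**2 = 259274404/81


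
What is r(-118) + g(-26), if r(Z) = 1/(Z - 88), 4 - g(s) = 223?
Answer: -45115/206 ≈ -219.00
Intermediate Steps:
g(s) = -219 (g(s) = 4 - 1*223 = 4 - 223 = -219)
r(Z) = 1/(-88 + Z)
r(-118) + g(-26) = 1/(-88 - 118) - 219 = 1/(-206) - 219 = -1/206 - 219 = -45115/206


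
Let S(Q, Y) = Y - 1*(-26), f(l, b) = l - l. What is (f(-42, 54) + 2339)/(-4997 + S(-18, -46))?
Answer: -2339/5017 ≈ -0.46621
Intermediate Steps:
f(l, b) = 0
S(Q, Y) = 26 + Y (S(Q, Y) = Y + 26 = 26 + Y)
(f(-42, 54) + 2339)/(-4997 + S(-18, -46)) = (0 + 2339)/(-4997 + (26 - 46)) = 2339/(-4997 - 20) = 2339/(-5017) = 2339*(-1/5017) = -2339/5017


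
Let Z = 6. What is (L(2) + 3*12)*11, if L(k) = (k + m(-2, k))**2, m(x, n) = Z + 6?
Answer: 2552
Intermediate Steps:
m(x, n) = 12 (m(x, n) = 6 + 6 = 12)
L(k) = (12 + k)**2 (L(k) = (k + 12)**2 = (12 + k)**2)
(L(2) + 3*12)*11 = ((12 + 2)**2 + 3*12)*11 = (14**2 + 36)*11 = (196 + 36)*11 = 232*11 = 2552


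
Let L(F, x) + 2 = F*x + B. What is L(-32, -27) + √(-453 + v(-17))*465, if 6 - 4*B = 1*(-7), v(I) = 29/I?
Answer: 3461/4 + 465*I*√131410/17 ≈ 865.25 + 9915.6*I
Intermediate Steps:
B = 13/4 (B = 3/2 - (-7)/4 = 3/2 - ¼*(-7) = 3/2 + 7/4 = 13/4 ≈ 3.2500)
L(F, x) = 5/4 + F*x (L(F, x) = -2 + (F*x + 13/4) = -2 + (13/4 + F*x) = 5/4 + F*x)
L(-32, -27) + √(-453 + v(-17))*465 = (5/4 - 32*(-27)) + √(-453 + 29/(-17))*465 = (5/4 + 864) + √(-453 + 29*(-1/17))*465 = 3461/4 + √(-453 - 29/17)*465 = 3461/4 + √(-7730/17)*465 = 3461/4 + (I*√131410/17)*465 = 3461/4 + 465*I*√131410/17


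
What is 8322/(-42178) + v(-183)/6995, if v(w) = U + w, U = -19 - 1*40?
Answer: -34209733/147517555 ≈ -0.23190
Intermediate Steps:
U = -59 (U = -19 - 40 = -59)
v(w) = -59 + w
8322/(-42178) + v(-183)/6995 = 8322/(-42178) + (-59 - 183)/6995 = 8322*(-1/42178) - 242*1/6995 = -4161/21089 - 242/6995 = -34209733/147517555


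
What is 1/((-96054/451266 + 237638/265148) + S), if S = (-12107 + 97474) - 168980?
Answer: -9971023114/833700341512239 ≈ -1.1960e-5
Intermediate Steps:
S = -83613 (S = 85367 - 168980 = -83613)
1/((-96054/451266 + 237638/265148) + S) = 1/((-96054/451266 + 237638/265148) - 83613) = 1/((-96054*1/451266 + 237638*(1/265148)) - 83613) = 1/((-16009/75211 + 118819/132574) - 83613) = 1/(6814118643/9971023114 - 83613) = 1/(-833700341512239/9971023114) = -9971023114/833700341512239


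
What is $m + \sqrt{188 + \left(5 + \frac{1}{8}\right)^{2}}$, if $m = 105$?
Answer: $105 + \frac{\sqrt{13713}}{8} \approx 119.64$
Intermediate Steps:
$m + \sqrt{188 + \left(5 + \frac{1}{8}\right)^{2}} = 105 + \sqrt{188 + \left(5 + \frac{1}{8}\right)^{2}} = 105 + \sqrt{188 + \left(\frac{41}{8}\right)^{2}} = 105 + \sqrt{188 + \frac{1681}{64}} = 105 + \sqrt{\frac{13713}{64}} = 105 + \frac{\sqrt{13713}}{8}$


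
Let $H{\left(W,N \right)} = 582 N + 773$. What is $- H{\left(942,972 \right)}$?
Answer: $-566477$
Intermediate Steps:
$H{\left(W,N \right)} = 773 + 582 N$
$- H{\left(942,972 \right)} = - (773 + 582 \cdot 972) = - (773 + 565704) = \left(-1\right) 566477 = -566477$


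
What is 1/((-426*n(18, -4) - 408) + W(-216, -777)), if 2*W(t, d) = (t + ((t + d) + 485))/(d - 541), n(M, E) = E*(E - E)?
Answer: -659/268691 ≈ -0.0024526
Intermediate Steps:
n(M, E) = 0 (n(M, E) = E*0 = 0)
W(t, d) = (485 + d + 2*t)/(2*(-541 + d)) (W(t, d) = ((t + ((t + d) + 485))/(d - 541))/2 = ((t + ((d + t) + 485))/(-541 + d))/2 = ((t + (485 + d + t))/(-541 + d))/2 = ((485 + d + 2*t)/(-541 + d))/2 = (485 + d + 2*t)/(2*(-541 + d)))
1/((-426*n(18, -4) - 408) + W(-216, -777)) = 1/((-426*0 - 408) + (485 - 777 + 2*(-216))/(2*(-541 - 777))) = 1/((0 - 408) + (1/2)*(485 - 777 - 432)/(-1318)) = 1/(-408 + (1/2)*(-1/1318)*(-724)) = 1/(-408 + 181/659) = 1/(-268691/659) = -659/268691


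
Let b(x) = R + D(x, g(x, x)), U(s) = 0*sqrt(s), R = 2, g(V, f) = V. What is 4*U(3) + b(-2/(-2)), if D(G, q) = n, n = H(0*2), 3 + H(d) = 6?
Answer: 5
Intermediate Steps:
H(d) = 3 (H(d) = -3 + 6 = 3)
n = 3
D(G, q) = 3
U(s) = 0
b(x) = 5 (b(x) = 2 + 3 = 5)
4*U(3) + b(-2/(-2)) = 4*0 + 5 = 0 + 5 = 5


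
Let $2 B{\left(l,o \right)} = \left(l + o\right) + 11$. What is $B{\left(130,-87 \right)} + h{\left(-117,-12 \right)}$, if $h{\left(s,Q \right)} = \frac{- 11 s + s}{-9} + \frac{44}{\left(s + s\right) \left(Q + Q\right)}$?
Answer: $- \frac{144601}{1404} \approx -102.99$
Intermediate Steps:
$h{\left(s,Q \right)} = \frac{10 s}{9} + \frac{11}{Q s}$ ($h{\left(s,Q \right)} = - 10 s \left(- \frac{1}{9}\right) + \frac{44}{2 s 2 Q} = \frac{10 s}{9} + \frac{44}{4 Q s} = \frac{10 s}{9} + 44 \frac{1}{4 Q s} = \frac{10 s}{9} + \frac{11}{Q s}$)
$B{\left(l,o \right)} = \frac{11}{2} + \frac{l}{2} + \frac{o}{2}$ ($B{\left(l,o \right)} = \frac{\left(l + o\right) + 11}{2} = \frac{11 + l + o}{2} = \frac{11}{2} + \frac{l}{2} + \frac{o}{2}$)
$B{\left(130,-87 \right)} + h{\left(-117,-12 \right)} = \left(\frac{11}{2} + \frac{1}{2} \cdot 130 + \frac{1}{2} \left(-87\right)\right) + \left(\frac{10}{9} \left(-117\right) + \frac{11}{\left(-12\right) \left(-117\right)}\right) = \left(\frac{11}{2} + 65 - \frac{87}{2}\right) - \left(130 + \frac{11}{12} \left(- \frac{1}{117}\right)\right) = 27 + \left(-130 + \frac{11}{1404}\right) = 27 - \frac{182509}{1404} = - \frac{144601}{1404}$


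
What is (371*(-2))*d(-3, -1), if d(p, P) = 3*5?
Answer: -11130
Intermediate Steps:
d(p, P) = 15
(371*(-2))*d(-3, -1) = (371*(-2))*15 = -742*15 = -11130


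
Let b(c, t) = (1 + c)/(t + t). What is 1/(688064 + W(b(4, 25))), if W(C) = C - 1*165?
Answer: 10/6878991 ≈ 1.4537e-6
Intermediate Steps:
b(c, t) = (1 + c)/(2*t) (b(c, t) = (1 + c)/((2*t)) = (1 + c)*(1/(2*t)) = (1 + c)/(2*t))
W(C) = -165 + C (W(C) = C - 165 = -165 + C)
1/(688064 + W(b(4, 25))) = 1/(688064 + (-165 + (1/2)*(1 + 4)/25)) = 1/(688064 + (-165 + (1/2)*(1/25)*5)) = 1/(688064 + (-165 + 1/10)) = 1/(688064 - 1649/10) = 1/(6878991/10) = 10/6878991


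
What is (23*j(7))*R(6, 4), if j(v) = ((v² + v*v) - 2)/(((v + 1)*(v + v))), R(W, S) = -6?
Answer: -828/7 ≈ -118.29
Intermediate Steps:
j(v) = (-2 + 2*v²)/(2*v*(1 + v)) (j(v) = ((v² + v²) - 2)/(((1 + v)*(2*v))) = (2*v² - 2)/((2*v*(1 + v))) = (-2 + 2*v²)*(1/(2*v*(1 + v))) = (-2 + 2*v²)/(2*v*(1 + v)))
(23*j(7))*R(6, 4) = (23*((-1 + 7)/7))*(-6) = (23*((⅐)*6))*(-6) = (23*(6/7))*(-6) = (138/7)*(-6) = -828/7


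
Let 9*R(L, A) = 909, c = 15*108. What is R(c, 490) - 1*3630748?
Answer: -3630647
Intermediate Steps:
c = 1620
R(L, A) = 101 (R(L, A) = (⅑)*909 = 101)
R(c, 490) - 1*3630748 = 101 - 1*3630748 = 101 - 3630748 = -3630647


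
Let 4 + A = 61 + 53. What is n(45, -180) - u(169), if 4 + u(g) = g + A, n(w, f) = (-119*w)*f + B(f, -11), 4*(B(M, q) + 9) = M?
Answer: 963571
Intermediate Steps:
B(M, q) = -9 + M/4
A = 110 (A = -4 + (61 + 53) = -4 + 114 = 110)
n(w, f) = -9 + f/4 - 119*f*w (n(w, f) = (-119*w)*f + (-9 + f/4) = -119*f*w + (-9 + f/4) = -9 + f/4 - 119*f*w)
u(g) = 106 + g (u(g) = -4 + (g + 110) = -4 + (110 + g) = 106 + g)
n(45, -180) - u(169) = (-9 + (¼)*(-180) - 119*(-180)*45) - (106 + 169) = (-9 - 45 + 963900) - 1*275 = 963846 - 275 = 963571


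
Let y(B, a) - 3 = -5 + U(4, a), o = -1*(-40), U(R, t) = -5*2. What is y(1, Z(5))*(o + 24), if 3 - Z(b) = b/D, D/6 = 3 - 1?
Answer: -768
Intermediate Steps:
U(R, t) = -10
o = 40
D = 12 (D = 6*(3 - 1) = 6*2 = 12)
Z(b) = 3 - b/12
y(B, a) = -12 (y(B, a) = 3 + (-5 - 10) = 3 - 15 = -12)
y(1, Z(5))*(o + 24) = -12*(40 + 24) = -12*64 = -768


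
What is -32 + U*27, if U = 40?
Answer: 1048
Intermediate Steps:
-32 + U*27 = -32 + 40*27 = -32 + 1080 = 1048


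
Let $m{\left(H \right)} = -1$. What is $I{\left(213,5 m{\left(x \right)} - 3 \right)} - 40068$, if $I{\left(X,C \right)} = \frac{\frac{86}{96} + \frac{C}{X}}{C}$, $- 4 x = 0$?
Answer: $- \frac{364138959}{9088} \approx -40068.0$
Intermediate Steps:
$x = 0$ ($x = \left(- \frac{1}{4}\right) 0 = 0$)
$I{\left(X,C \right)} = \frac{\frac{43}{48} + \frac{C}{X}}{C}$ ($I{\left(X,C \right)} = \frac{86 \cdot \frac{1}{96} + \frac{C}{X}}{C} = \frac{\frac{43}{48} + \frac{C}{X}}{C}$)
$I{\left(213,5 m{\left(x \right)} - 3 \right)} - 40068 = \left(\frac{1}{213} + \frac{43}{48 \left(5 \left(-1\right) - 3\right)}\right) - 40068 = \left(\frac{1}{213} + \frac{43}{48 \left(-5 - 3\right)}\right) - 40068 = \left(\frac{1}{213} + \frac{43}{48 \left(-8\right)}\right) - 40068 = \left(\frac{1}{213} + \frac{43}{48} \left(- \frac{1}{8}\right)\right) - 40068 = \left(\frac{1}{213} - \frac{43}{384}\right) - 40068 = - \frac{975}{9088} - 40068 = - \frac{364138959}{9088}$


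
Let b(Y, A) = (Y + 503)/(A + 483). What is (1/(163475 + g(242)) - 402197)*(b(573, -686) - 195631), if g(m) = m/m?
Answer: 2611189009278588299/33185628 ≈ 7.8684e+10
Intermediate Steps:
g(m) = 1
b(Y, A) = (503 + Y)/(483 + A)
(1/(163475 + g(242)) - 402197)*(b(573, -686) - 195631) = (1/(163475 + 1) - 402197)*((503 + 573)/(483 - 686) - 195631) = (1/163476 - 402197)*(1076/(-203) - 195631) = (1/163476 - 402197)*(-1/203*1076 - 195631) = -65749556771*(-1076/203 - 195631)/163476 = -65749556771/163476*(-39714169/203) = 2611189009278588299/33185628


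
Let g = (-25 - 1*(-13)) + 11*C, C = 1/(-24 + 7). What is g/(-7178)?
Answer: 215/122026 ≈ 0.0017619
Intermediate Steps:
C = -1/17 (C = 1/(-17) = -1/17 ≈ -0.058824)
g = -215/17 (g = (-25 - 1*(-13)) + 11*(-1/17) = (-25 + 13) - 11/17 = -12 - 11/17 = -215/17 ≈ -12.647)
g/(-7178) = -215/17/(-7178) = -215/17*(-1/7178) = 215/122026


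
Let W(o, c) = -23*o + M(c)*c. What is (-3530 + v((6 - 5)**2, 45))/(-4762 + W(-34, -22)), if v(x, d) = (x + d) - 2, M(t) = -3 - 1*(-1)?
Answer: 581/656 ≈ 0.88567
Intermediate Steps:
M(t) = -2 (M(t) = -3 + 1 = -2)
v(x, d) = -2 + d + x (v(x, d) = (d + x) - 2 = -2 + d + x)
W(o, c) = -23*o - 2*c
(-3530 + v((6 - 5)**2, 45))/(-4762 + W(-34, -22)) = (-3530 + (-2 + 45 + (6 - 5)**2))/(-4762 + (-23*(-34) - 2*(-22))) = (-3530 + (-2 + 45 + 1**2))/(-4762 + (782 + 44)) = (-3530 + (-2 + 45 + 1))/(-4762 + 826) = (-3530 + 44)/(-3936) = -3486*(-1/3936) = 581/656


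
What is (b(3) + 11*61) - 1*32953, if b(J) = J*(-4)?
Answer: -32294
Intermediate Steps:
b(J) = -4*J
(b(3) + 11*61) - 1*32953 = (-4*3 + 11*61) - 1*32953 = (-12 + 671) - 32953 = 659 - 32953 = -32294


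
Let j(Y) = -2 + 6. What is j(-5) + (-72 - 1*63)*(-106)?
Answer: 14314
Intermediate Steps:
j(Y) = 4
j(-5) + (-72 - 1*63)*(-106) = 4 + (-72 - 1*63)*(-106) = 4 + (-72 - 63)*(-106) = 4 - 135*(-106) = 4 + 14310 = 14314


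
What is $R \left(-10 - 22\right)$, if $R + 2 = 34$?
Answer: $-1024$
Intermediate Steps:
$R = 32$ ($R = -2 + 34 = 32$)
$R \left(-10 - 22\right) = 32 \left(-10 - 22\right) = 32 \left(-32\right) = -1024$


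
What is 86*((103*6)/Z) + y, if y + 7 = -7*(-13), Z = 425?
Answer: 88848/425 ≈ 209.05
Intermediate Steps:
y = 84 (y = -7 - 7*(-13) = -7 + 91 = 84)
86*((103*6)/Z) + y = 86*((103*6)/425) + 84 = 86*(618*(1/425)) + 84 = 86*(618/425) + 84 = 53148/425 + 84 = 88848/425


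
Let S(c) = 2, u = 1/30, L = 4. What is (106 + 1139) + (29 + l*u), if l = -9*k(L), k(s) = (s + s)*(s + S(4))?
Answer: 6298/5 ≈ 1259.6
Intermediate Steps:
u = 1/30 ≈ 0.033333
k(s) = 2*s*(2 + s) (k(s) = (s + s)*(s + 2) = (2*s)*(2 + s) = 2*s*(2 + s))
l = -432 (l = -18*4*(2 + 4) = -18*4*6 = -9*48 = -432)
(106 + 1139) + (29 + l*u) = (106 + 1139) + (29 - 432*1/30) = 1245 + (29 - 72/5) = 1245 + 73/5 = 6298/5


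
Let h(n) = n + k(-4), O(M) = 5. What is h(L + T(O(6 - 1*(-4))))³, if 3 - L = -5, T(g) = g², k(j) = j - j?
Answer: 35937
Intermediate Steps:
k(j) = 0
L = 8 (L = 3 - 1*(-5) = 3 + 5 = 8)
h(n) = n (h(n) = n + 0 = n)
h(L + T(O(6 - 1*(-4))))³ = (8 + 5²)³ = (8 + 25)³ = 33³ = 35937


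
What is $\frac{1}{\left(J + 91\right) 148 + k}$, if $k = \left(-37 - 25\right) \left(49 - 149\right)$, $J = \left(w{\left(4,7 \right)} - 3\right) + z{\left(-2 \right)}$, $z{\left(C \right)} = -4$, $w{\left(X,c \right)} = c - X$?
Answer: $\frac{1}{19076} \approx 5.2422 \cdot 10^{-5}$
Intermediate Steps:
$J = -4$ ($J = \left(\left(7 - 4\right) - 3\right) - 4 = \left(3 - 3\right) - 4 = 0 - 4 = -4$)
$k = 6200$ ($k = \left(-37 - 25\right) \left(-100\right) = \left(-62\right) \left(-100\right) = 6200$)
$\frac{1}{\left(J + 91\right) 148 + k} = \frac{1}{\left(-4 + 91\right) 148 + 6200} = \frac{1}{87 \cdot 148 + 6200} = \frac{1}{12876 + 6200} = \frac{1}{19076}$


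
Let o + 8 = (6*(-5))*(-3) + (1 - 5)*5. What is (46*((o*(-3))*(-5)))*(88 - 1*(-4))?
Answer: 3935760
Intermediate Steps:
o = 62 (o = -8 + ((6*(-5))*(-3) + (1 - 5)*5) = -8 + (-30*(-3) - 4*5) = -8 + (90 - 20) = -8 + 70 = 62)
(46*((o*(-3))*(-5)))*(88 - 1*(-4)) = (46*((62*(-3))*(-5)))*(88 - 1*(-4)) = (46*(-186*(-5)))*(88 + 4) = (46*930)*92 = 42780*92 = 3935760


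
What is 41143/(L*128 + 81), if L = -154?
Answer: -41143/19631 ≈ -2.0958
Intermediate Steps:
41143/(L*128 + 81) = 41143/(-154*128 + 81) = 41143/(-19712 + 81) = 41143/(-19631) = 41143*(-1/19631) = -41143/19631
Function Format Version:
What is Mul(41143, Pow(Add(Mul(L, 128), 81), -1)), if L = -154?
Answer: Rational(-41143, 19631) ≈ -2.0958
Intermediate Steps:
Mul(41143, Pow(Add(Mul(L, 128), 81), -1)) = Mul(41143, Pow(Add(Mul(-154, 128), 81), -1)) = Mul(41143, Pow(Add(-19712, 81), -1)) = Mul(41143, Pow(-19631, -1)) = Mul(41143, Rational(-1, 19631)) = Rational(-41143, 19631)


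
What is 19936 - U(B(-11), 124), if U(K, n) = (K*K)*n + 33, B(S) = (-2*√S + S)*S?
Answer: -1135405 - 660176*I*√11 ≈ -1.1354e+6 - 2.1896e+6*I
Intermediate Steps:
B(S) = S*(S - 2*√S) (B(S) = (S - 2*√S)*S = S*(S - 2*√S))
U(K, n) = 33 + n*K² (U(K, n) = K²*n + 33 = n*K² + 33 = 33 + n*K²)
19936 - U(B(-11), 124) = 19936 - (33 + 124*((-11)² - (-22)*I*√11)²) = 19936 - (33 + 124*(121 - (-22)*I*√11)²) = 19936 - (33 + 124*(121 + 22*I*√11)²) = 19936 + (-33 - 124*(121 + 22*I*√11)²) = 19903 - 124*(121 + 22*I*√11)²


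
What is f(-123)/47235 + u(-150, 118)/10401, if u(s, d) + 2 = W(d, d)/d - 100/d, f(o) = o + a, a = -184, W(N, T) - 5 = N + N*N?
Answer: 90284153/19324121910 ≈ 0.0046721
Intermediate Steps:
W(N, T) = 5 + N + N**2 (W(N, T) = 5 + (N + N*N) = 5 + (N + N**2) = 5 + N + N**2)
f(o) = -184 + o (f(o) = o - 184 = -184 + o)
u(s, d) = -2 - 100/d + (5 + d + d**2)/d (u(s, d) = -2 + ((5 + d + d**2)/d - 100/d) = -2 + (-100/d + (5 + d + d**2)/d) = -2 - 100/d + (5 + d + d**2)/d)
f(-123)/47235 + u(-150, 118)/10401 = (-184 - 123)/47235 + (-1 + 118 - 95/118)/10401 = -307*1/47235 + (-1 + 118 - 95*1/118)*(1/10401) = -307/47235 + (-1 + 118 - 95/118)*(1/10401) = -307/47235 + (13711/118)*(1/10401) = -307/47235 + 13711/1227318 = 90284153/19324121910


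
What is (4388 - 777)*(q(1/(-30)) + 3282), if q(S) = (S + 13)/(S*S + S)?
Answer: 301547388/29 ≈ 1.0398e+7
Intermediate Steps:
q(S) = (13 + S)/(S + S²) (q(S) = (13 + S)/(S² + S) = (13 + S)/(S + S²))
(4388 - 777)*(q(1/(-30)) + 3282) = (4388 - 777)*((13 + 1/(-30))/((1/(-30))*(1 + 1/(-30))) + 3282) = 3611*((13 - 1/30)/((-1/30)*(1 - 1/30)) + 3282) = 3611*(-30*389/30/29/30 + 3282) = 3611*(-30*30/29*389/30 + 3282) = 3611*(-11670/29 + 3282) = 3611*(83508/29) = 301547388/29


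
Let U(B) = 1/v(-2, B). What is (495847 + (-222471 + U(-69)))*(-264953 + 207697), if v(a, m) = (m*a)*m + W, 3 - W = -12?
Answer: -148807521288536/9507 ≈ -1.5652e+10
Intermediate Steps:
W = 15 (W = 3 - 1*(-12) = 3 + 12 = 15)
v(a, m) = 15 + a*m² (v(a, m) = (m*a)*m + 15 = (a*m)*m + 15 = a*m² + 15 = 15 + a*m²)
U(B) = 1/(15 - 2*B²)
(495847 + (-222471 + U(-69)))*(-264953 + 207697) = (495847 + (-222471 - 1/(-15 + 2*(-69)²)))*(-264953 + 207697) = (495847 + (-222471 - 1/(-15 + 2*4761)))*(-57256) = (495847 + (-222471 - 1/(-15 + 9522)))*(-57256) = (495847 + (-222471 - 1/9507))*(-57256) = (495847 - 2115031798/9507)*(-57256) = (2598985631/9507)*(-57256) = -148807521288536/9507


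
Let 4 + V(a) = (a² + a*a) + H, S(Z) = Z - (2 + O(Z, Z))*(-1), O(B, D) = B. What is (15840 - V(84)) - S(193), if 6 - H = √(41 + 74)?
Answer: 1338 + √115 ≈ 1348.7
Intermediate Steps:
H = 6 - √115 (H = 6 - √(41 + 74) = 6 - √115 ≈ -4.7238)
S(Z) = 2 + 2*Z (S(Z) = Z - (2 + Z)*(-1) = Z - (-2 - Z) = Z + (2 + Z) = 2 + 2*Z)
V(a) = 2 - √115 + 2*a² (V(a) = -4 + ((a² + a*a) + (6 - √115)) = -4 + ((a² + a²) + (6 - √115)) = -4 + (2*a² + (6 - √115)) = -4 + (6 - √115 + 2*a²) = 2 - √115 + 2*a²)
(15840 - V(84)) - S(193) = (15840 - (2 - √115 + 2*84²)) - (2 + 2*193) = (15840 - (2 - √115 + 2*7056)) - (2 + 386) = (15840 - (2 - √115 + 14112)) - 1*388 = (15840 - (14114 - √115)) - 388 = (15840 + (-14114 + √115)) - 388 = (1726 + √115) - 388 = 1338 + √115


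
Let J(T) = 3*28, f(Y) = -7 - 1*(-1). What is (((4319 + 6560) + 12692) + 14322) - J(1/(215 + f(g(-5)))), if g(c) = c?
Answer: 37809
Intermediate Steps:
f(Y) = -6 (f(Y) = -7 + 1 = -6)
J(T) = 84
(((4319 + 6560) + 12692) + 14322) - J(1/(215 + f(g(-5)))) = (((4319 + 6560) + 12692) + 14322) - 1*84 = ((10879 + 12692) + 14322) - 84 = (23571 + 14322) - 84 = 37893 - 84 = 37809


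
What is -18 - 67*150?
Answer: -10068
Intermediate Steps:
-18 - 67*150 = -18 - 10050 = -10068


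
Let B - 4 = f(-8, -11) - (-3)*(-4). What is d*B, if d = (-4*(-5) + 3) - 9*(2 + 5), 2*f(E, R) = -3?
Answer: 380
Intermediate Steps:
f(E, R) = -3/2 (f(E, R) = (½)*(-3) = -3/2)
d = -40 (d = (20 + 3) - 9*7 = 23 - 63 = -40)
B = -19/2 (B = 4 + (-3/2 - (-3)*(-4)) = 4 + (-3/2 - 1*12) = 4 + (-3/2 - 12) = 4 - 27/2 = -19/2 ≈ -9.5000)
d*B = -40*(-19/2) = 380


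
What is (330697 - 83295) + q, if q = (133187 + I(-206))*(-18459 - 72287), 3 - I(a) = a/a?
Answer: -12086121592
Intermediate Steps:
I(a) = 2 (I(a) = 3 - a/a = 3 - 1*1 = 3 - 1 = 2)
q = -12086368994 (q = (133187 + 2)*(-18459 - 72287) = 133189*(-90746) = -12086368994)
(330697 - 83295) + q = (330697 - 83295) - 12086368994 = 247402 - 12086368994 = -12086121592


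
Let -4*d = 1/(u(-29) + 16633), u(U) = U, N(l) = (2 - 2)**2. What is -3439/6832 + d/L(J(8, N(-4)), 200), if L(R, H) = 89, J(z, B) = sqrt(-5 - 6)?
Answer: -45375041/90143116 ≈ -0.50337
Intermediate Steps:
N(l) = 0 (N(l) = 0**2 = 0)
J(z, B) = I*sqrt(11) (J(z, B) = sqrt(-11) = I*sqrt(11))
d = -1/66416 (d = -1/(4*(-29 + 16633)) = -1/4/16604 = -1/4*1/16604 = -1/66416 ≈ -1.5057e-5)
-3439/6832 + d/L(J(8, N(-4)), 200) = -3439/6832 - 1/66416/89 = -3439*1/6832 - 1/66416*1/89 = -3439/6832 - 1/5911024 = -45375041/90143116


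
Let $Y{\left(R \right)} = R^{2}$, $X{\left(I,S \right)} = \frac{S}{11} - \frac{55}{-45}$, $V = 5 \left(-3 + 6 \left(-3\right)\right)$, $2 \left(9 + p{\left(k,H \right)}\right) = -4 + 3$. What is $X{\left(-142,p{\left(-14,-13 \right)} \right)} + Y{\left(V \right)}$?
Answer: $\frac{2183021}{198} \approx 11025.0$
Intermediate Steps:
$p{\left(k,H \right)} = - \frac{19}{2}$ ($p{\left(k,H \right)} = -9 + \frac{-4 + 3}{2} = -9 + \frac{1}{2} \left(-1\right) = -9 - \frac{1}{2} = - \frac{19}{2}$)
$V = -105$ ($V = 5 \left(-3 - 18\right) = 5 \left(-21\right) = -105$)
$X{\left(I,S \right)} = \frac{11}{9} + \frac{S}{11}$ ($X{\left(I,S \right)} = S \frac{1}{11} - - \frac{11}{9} = \frac{S}{11} + \frac{11}{9} = \frac{11}{9} + \frac{S}{11}$)
$X{\left(-142,p{\left(-14,-13 \right)} \right)} + Y{\left(V \right)} = \left(\frac{11}{9} + \frac{1}{11} \left(- \frac{19}{2}\right)\right) + \left(-105\right)^{2} = \left(\frac{11}{9} - \frac{19}{22}\right) + 11025 = \frac{71}{198} + 11025 = \frac{2183021}{198}$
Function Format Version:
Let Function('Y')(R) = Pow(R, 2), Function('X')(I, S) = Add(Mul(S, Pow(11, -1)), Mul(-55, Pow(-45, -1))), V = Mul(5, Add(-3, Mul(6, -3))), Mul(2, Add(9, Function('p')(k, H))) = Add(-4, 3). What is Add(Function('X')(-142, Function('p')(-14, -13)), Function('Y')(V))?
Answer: Rational(2183021, 198) ≈ 11025.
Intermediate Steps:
Function('p')(k, H) = Rational(-19, 2) (Function('p')(k, H) = Add(-9, Mul(Rational(1, 2), Add(-4, 3))) = Add(-9, Mul(Rational(1, 2), -1)) = Add(-9, Rational(-1, 2)) = Rational(-19, 2))
V = -105 (V = Mul(5, Add(-3, -18)) = Mul(5, -21) = -105)
Function('X')(I, S) = Add(Rational(11, 9), Mul(Rational(1, 11), S)) (Function('X')(I, S) = Add(Mul(S, Rational(1, 11)), Mul(-55, Rational(-1, 45))) = Add(Mul(Rational(1, 11), S), Rational(11, 9)) = Add(Rational(11, 9), Mul(Rational(1, 11), S)))
Add(Function('X')(-142, Function('p')(-14, -13)), Function('Y')(V)) = Add(Add(Rational(11, 9), Mul(Rational(1, 11), Rational(-19, 2))), Pow(-105, 2)) = Add(Add(Rational(11, 9), Rational(-19, 22)), 11025) = Add(Rational(71, 198), 11025) = Rational(2183021, 198)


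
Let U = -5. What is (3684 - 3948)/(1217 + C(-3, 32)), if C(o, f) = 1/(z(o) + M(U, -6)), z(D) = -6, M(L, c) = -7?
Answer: -858/3955 ≈ -0.21694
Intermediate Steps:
C(o, f) = -1/13 (C(o, f) = 1/(-6 - 7) = 1/(-13) = -1/13)
(3684 - 3948)/(1217 + C(-3, 32)) = (3684 - 3948)/(1217 - 1/13) = -264/15820/13 = -264*13/15820 = -858/3955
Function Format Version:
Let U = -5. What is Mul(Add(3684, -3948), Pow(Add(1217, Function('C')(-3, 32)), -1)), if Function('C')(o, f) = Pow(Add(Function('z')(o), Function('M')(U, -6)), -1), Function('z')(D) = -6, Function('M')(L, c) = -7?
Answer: Rational(-858, 3955) ≈ -0.21694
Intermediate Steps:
Function('C')(o, f) = Rational(-1, 13) (Function('C')(o, f) = Pow(Add(-6, -7), -1) = Pow(-13, -1) = Rational(-1, 13))
Mul(Add(3684, -3948), Pow(Add(1217, Function('C')(-3, 32)), -1)) = Mul(Add(3684, -3948), Pow(Add(1217, Rational(-1, 13)), -1)) = Mul(-264, Pow(Rational(15820, 13), -1)) = Mul(-264, Rational(13, 15820)) = Rational(-858, 3955)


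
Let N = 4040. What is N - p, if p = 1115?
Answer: 2925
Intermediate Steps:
N - p = 4040 - 1*1115 = 4040 - 1115 = 2925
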